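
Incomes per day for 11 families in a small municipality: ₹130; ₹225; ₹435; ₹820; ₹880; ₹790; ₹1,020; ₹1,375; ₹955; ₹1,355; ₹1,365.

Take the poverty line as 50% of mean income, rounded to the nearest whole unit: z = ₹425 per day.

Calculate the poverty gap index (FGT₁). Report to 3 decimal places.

Below z: ₹130, ₹225 (q = 2 of N = 11).
Normalized shortfalls: (425−130)/425 = 0.6941; (425−225)/425 = 0.4706.
Σ = 1.164706. Dividing by the full population N = 11 gives P₁ = 0.106.

0.106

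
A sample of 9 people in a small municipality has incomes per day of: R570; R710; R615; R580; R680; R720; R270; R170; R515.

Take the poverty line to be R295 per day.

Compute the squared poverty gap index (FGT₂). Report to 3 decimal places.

0.021

Below z: R170, R270 (q = 2 of N = 9).
Shortfall ratios: (295−170)/295 = 0.4237; (295−270)/295 = 0.0847.
Squared: 0.1795; 0.0072.
Sum = 0.186728; P₂ = 0.186728 / 9 = 0.021.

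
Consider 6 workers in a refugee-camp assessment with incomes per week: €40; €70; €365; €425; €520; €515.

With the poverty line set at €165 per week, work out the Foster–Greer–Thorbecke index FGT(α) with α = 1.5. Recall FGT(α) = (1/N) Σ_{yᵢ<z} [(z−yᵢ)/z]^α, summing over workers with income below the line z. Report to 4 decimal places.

Below z: €40, €70 (q = 2 of N = 6).
Gap ratios (z−y)/z: (165−40)/165 = 0.7576; (165−70)/165 = 0.5758.
Raised to α = 1.5: 0.65939; 0.43688.
Sum = 1.096262; FGT(1.5) = 1.096262 / 6 = 0.1827.

0.1827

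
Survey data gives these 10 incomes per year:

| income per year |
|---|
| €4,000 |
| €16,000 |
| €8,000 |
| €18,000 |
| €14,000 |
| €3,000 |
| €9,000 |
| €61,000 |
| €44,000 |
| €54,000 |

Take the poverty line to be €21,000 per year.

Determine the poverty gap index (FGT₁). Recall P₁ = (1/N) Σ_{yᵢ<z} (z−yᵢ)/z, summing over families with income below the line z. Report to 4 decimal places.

0.3571

Below the line: €3,000, €4,000, €8,000, €9,000, €14,000, €16,000, €18,000 (q = 7 of N = 10).
Gap ratios (z−y)/z: (21000−3000)/21000 = 0.8571; (21000−4000)/21000 = 0.8095; (21000−8000)/21000 = 0.6190; (21000−9000)/21000 = 0.5714; (21000−14000)/21000 = 0.3333; (21000−16000)/21000 = 0.2381; (21000−18000)/21000 = 0.1429.
Σ = 3.571429. Dividing by the full population N = 10 gives P₁ = 0.3571.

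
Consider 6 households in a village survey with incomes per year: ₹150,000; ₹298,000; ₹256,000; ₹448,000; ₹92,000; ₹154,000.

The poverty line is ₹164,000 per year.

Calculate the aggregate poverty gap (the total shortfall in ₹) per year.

₹96,000

Below z: ₹92,000, ₹150,000, ₹154,000 (q = 3 of N = 6).
Individual gaps: 164000−92000 = 72000; 164000−150000 = 14000; 164000−154000 = 10000.
Aggregate gap = ₹96,000.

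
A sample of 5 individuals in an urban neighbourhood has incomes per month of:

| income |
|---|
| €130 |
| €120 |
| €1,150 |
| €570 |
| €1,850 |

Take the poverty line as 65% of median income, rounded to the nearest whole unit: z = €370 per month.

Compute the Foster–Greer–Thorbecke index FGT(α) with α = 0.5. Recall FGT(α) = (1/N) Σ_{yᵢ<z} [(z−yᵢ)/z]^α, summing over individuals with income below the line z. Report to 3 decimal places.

0.325

Below the line: €120, €130 (q = 2 of N = 5).
Normalized shortfalls: (370−120)/370 = 0.6757; (370−130)/370 = 0.6486.
Raised to α = 0.5: 0.82199; 0.80539.
Sum = 1.627382; FGT(0.5) = 1.627382 / 5 = 0.325.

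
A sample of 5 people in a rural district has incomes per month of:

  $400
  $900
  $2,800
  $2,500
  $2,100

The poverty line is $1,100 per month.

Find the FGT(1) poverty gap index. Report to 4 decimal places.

Below the line: $400, $900 (q = 2 of N = 5).
Gap ratios (z−y)/z: (1100−400)/1100 = 0.6364; (1100−900)/1100 = 0.1818.
Σ = 0.818182. Dividing by the full population N = 5 gives P₁ = 0.1636.

0.1636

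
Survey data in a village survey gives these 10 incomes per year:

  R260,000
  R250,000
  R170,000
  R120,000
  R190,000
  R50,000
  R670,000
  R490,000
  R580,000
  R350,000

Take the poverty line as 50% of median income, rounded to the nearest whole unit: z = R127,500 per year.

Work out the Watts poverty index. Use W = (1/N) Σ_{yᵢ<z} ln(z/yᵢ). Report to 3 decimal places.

0.100

Below z: R50,000, R120,000 (q = 2 of N = 10).
Log shortfalls: ln(127500/50000) = 0.9361; ln(127500/120000) = 0.0606.
W = 0.996718 / 10 = 0.100.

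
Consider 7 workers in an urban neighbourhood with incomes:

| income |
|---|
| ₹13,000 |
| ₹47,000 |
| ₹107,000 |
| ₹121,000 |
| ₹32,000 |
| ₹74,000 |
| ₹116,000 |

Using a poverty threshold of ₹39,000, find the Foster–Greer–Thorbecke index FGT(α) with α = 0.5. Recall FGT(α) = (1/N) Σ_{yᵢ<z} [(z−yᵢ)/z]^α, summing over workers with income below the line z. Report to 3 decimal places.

Poor units: ₹13,000, ₹32,000 (q = 2 of N = 7).
Relative gaps: (39000−13000)/39000 = 0.6667; (39000−32000)/39000 = 0.1795.
Raised to α = 0.5: 0.81650; 0.42366.
Sum = 1.240156; FGT(0.5) = 1.240156 / 7 = 0.177.

0.177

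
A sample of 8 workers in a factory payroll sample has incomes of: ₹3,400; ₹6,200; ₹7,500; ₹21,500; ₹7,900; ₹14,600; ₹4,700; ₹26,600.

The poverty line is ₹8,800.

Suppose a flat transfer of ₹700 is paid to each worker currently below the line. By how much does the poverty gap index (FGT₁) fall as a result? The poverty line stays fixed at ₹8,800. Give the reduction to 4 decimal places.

0.0497

Before: below the line — ₹3,400, ₹4,700, ₹6,200, ₹7,500, ₹7,900; poverty gap index (FGT₁) = 0.203125.
After the ₹700 transfer: below the line — ₹4,100, ₹5,400, ₹6,900, ₹8,200, ₹8,600; poverty gap index (FGT₁) = 0.153409.
Reduction = 0.203125 − 0.153409 = 0.0497.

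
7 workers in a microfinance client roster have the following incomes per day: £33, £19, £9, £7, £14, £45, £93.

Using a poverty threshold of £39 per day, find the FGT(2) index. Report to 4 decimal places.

0.2804

Below the line: £7, £9, £14, £19, £33 (q = 5 of N = 7).
Shortfall ratios: (39−7)/39 = 0.8205; (39−9)/39 = 0.7692; (39−14)/39 = 0.6410; (39−19)/39 = 0.5128; (39−33)/39 = 0.1538.
Squared: 0.6732; 0.5917; 0.4109; 0.2630; 0.0237.
Sum = 1.962525; P₂ = 1.962525 / 7 = 0.2804.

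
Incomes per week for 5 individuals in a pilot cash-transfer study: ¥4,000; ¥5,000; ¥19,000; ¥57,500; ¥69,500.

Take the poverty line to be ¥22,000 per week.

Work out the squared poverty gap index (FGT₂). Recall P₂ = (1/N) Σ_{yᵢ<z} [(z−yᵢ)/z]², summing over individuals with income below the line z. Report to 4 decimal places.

Below the line: ¥4,000, ¥5,000, ¥19,000 (q = 3 of N = 5).
Relative gaps: (22000−4000)/22000 = 0.8182; (22000−5000)/22000 = 0.7727; (22000−19000)/22000 = 0.1364.
Squared: 0.6694; 0.5971; 0.0186.
Sum = 1.285124; P₂ = 1.285124 / 5 = 0.2570.

0.2570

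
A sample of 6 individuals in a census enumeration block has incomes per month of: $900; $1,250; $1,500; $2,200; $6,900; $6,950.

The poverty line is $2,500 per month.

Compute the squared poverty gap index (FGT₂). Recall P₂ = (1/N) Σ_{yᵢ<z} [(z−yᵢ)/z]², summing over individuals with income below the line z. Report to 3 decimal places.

0.139

Below the line: $900, $1,250, $1,500, $2,200 (q = 4 of N = 6).
Relative gaps: (2500−900)/2500 = 0.6400; (2500−1250)/2500 = 0.5000; (2500−1500)/2500 = 0.4000; (2500−2200)/2500 = 0.1200.
Squared: 0.4096; 0.2500; 0.1600; 0.0144.
Sum = 0.834000; P₂ = 0.834000 / 6 = 0.139.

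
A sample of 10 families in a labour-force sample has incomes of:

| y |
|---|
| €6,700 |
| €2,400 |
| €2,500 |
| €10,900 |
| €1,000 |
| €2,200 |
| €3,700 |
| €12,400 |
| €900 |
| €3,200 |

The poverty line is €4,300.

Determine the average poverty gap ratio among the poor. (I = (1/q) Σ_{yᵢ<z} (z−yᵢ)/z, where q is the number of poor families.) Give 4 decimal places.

0.4718

Incomes under z: €900, €1,000, €2,200, €2,400, €2,500, €3,200, €3,700 (q = 7 of N = 10).
Relative gaps: 0.7907, 0.7674, 0.4884, 0.4419, 0.4186, 0.2558, 0.1395; sum = 3.302326.
The income-gap ratio divides by q (the poor only): 3.302326 / 7 = 0.4718.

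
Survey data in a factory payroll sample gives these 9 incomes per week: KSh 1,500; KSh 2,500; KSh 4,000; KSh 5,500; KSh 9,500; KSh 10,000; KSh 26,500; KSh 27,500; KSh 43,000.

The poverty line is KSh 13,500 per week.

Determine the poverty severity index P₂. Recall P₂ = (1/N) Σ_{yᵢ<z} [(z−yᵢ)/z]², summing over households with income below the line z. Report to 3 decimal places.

Below z: KSh 1,500, KSh 2,500, KSh 4,000, KSh 5,500, KSh 9,500, KSh 10,000 (q = 6 of N = 9).
Normalized shortfalls: (13500−1500)/13500 = 0.8889; (13500−2500)/13500 = 0.8148; (13500−4000)/13500 = 0.7037; (13500−5500)/13500 = 0.5926; (13500−9500)/13500 = 0.2963; (13500−10000)/13500 = 0.2593.
Squared: 0.7901; 0.6639; 0.4952; 0.3512; 0.0878; 0.0672.
Sum = 2.455418; P₂ = 2.455418 / 9 = 0.273.

0.273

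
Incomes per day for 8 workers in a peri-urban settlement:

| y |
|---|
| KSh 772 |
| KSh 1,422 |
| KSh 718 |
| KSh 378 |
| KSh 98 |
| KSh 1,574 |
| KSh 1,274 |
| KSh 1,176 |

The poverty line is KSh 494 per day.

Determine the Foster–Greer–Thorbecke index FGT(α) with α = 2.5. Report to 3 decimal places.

Incomes under z: KSh 98, KSh 378 (q = 2 of N = 8).
Normalized shortfalls: (494−98)/494 = 0.8016; (494−378)/494 = 0.2348.
Raised to α = 2.5: 0.57533; 0.02672.
Sum = 0.602054; FGT(2.5) = 0.602054 / 8 = 0.075.

0.075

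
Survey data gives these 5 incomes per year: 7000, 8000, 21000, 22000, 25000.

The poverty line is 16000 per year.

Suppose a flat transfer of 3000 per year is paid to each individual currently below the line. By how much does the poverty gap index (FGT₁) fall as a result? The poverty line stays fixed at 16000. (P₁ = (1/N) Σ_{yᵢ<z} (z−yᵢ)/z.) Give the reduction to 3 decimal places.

0.075

Before: below the line — 7000, 8000; poverty gap index (FGT₁) = 0.21250.
After the 3000 transfer: below the line — 10000, 11000; poverty gap index (FGT₁) = 0.13750.
Reduction = 0.21250 − 0.13750 = 0.075.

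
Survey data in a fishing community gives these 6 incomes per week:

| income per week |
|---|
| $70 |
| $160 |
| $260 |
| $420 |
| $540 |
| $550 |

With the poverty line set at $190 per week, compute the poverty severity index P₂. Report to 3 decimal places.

0.071

Below z: $70, $160 (q = 2 of N = 6).
Relative gaps: (190−70)/190 = 0.6316; (190−160)/190 = 0.1579.
Squared: 0.3989; 0.0249.
Sum = 0.423823; P₂ = 0.423823 / 6 = 0.071.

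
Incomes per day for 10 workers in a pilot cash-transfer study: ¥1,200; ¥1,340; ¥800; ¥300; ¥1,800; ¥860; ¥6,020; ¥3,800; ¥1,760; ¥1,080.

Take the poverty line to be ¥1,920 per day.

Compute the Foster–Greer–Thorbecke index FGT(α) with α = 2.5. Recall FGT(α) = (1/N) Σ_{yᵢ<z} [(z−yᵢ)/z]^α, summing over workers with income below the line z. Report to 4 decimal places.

0.1406

Poor units: ¥300, ¥800, ¥860, ¥1,080, ¥1,200, ¥1,340, ¥1,760, ¥1,800 (q = 8 of N = 10).
Normalized shortfalls: (1920−300)/1920 = 0.8438; (1920−800)/1920 = 0.5833; (1920−860)/1920 = 0.5521; (1920−1080)/1920 = 0.4375; (1920−1200)/1920 = 0.3750; (1920−1340)/1920 = 0.3021; (1920−1760)/1920 = 0.0833; (1920−1800)/1920 = 0.0625.
Raised to α = 2.5: 0.65393; 0.25989; 0.22647; 0.12660; 0.08611; 0.05016; 0.00200; 0.00098.
Sum = 1.406152; FGT(2.5) = 1.406152 / 10 = 0.1406.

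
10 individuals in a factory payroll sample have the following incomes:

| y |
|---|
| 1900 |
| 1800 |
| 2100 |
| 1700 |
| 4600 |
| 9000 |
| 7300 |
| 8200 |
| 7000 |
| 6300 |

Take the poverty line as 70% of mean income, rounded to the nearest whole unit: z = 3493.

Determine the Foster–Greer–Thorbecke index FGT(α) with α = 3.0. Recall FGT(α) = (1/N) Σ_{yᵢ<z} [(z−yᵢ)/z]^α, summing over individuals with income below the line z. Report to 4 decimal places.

Below z: 1700, 1800, 1900, 2100 (q = 4 of N = 10).
Normalized shortfalls: (3493−1700)/3493 = 0.5133; (3493−1800)/3493 = 0.4847; (3493−1900)/3493 = 0.4561; (3493−2100)/3493 = 0.3988.
Raised to α = 3.0: 0.13525; 0.11386; 0.09485; 0.06342.
Sum = 0.407391; FGT(3.0) = 0.407391 / 10 = 0.0407.

0.0407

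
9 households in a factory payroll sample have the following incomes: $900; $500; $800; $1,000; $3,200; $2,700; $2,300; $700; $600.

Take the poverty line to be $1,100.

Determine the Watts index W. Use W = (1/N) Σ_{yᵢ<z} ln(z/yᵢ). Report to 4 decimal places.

0.2734

Below the line: $500, $600, $700, $800, $900, $1,000 (q = 6 of N = 9).
Log shortfalls: ln(1100/500) = 0.7885; ln(1100/600) = 0.6061; ln(1100/700) = 0.4520; ln(1100/800) = 0.3185; ln(1100/900) = 0.2007; ln(1100/1000) = 0.0953.
W = 2.461013 / 9 = 0.2734.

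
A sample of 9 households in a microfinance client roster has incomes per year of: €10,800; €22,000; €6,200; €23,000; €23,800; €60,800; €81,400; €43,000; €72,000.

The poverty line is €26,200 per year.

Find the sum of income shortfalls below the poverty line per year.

€45,200

Below z: €6,200, €10,800, €22,000, €23,000, €23,800 (q = 5 of N = 9).
Individual gaps: 26200−6200 = 20000; 26200−10800 = 15400; 26200−22000 = 4200; 26200−23000 = 3200; 26200−23800 = 2400.
Aggregate gap = €45,200.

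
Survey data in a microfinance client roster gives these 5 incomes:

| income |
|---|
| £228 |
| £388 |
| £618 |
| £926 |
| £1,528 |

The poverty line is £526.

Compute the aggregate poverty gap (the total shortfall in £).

Poor units: £228, £388 (q = 2 of N = 5).
Individual gaps: 526−228 = 298; 526−388 = 138.
Aggregate gap = £436.

£436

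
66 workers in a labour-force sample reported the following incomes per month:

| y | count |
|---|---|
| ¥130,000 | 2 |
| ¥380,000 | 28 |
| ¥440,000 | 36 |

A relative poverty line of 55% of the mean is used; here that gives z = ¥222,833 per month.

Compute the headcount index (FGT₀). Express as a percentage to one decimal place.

2 of the 66 workers have income below ¥222,833.
H = 2/66 = 3.0%.

3.0%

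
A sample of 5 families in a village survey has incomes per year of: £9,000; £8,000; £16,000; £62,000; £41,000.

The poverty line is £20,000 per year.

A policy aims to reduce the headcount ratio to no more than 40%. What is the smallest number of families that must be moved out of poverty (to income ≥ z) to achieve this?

3 of the 5 families are poor, so H = 3/5 = 0.600.
A headcount ratio of at most 40% allows at most ⌊0.40 × 5⌋ = 2 poor families.
So at least 3 − 2 = 1 must be lifted.

1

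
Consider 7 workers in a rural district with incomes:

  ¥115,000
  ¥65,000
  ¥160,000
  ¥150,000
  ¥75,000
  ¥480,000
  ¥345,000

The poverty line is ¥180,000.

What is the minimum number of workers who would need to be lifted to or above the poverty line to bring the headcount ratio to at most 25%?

Currently q = 5 of N = 7 are below the line (H = 0.714).
A headcount ratio of at most 25% allows at most ⌊0.25 × 7⌋ = 1 poor workers.
So at least 5 − 1 = 4 must be lifted.

4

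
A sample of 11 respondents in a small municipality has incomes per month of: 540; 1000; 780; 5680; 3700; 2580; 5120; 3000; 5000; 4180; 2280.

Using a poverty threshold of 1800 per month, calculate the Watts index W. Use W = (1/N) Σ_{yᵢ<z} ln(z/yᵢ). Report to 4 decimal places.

0.2389

Below the line: 540, 780, 1000 (q = 3 of N = 11).
Log gaps: ln(1800/540) = 1.2040; ln(1800/780) = 0.8362; ln(1800/1000) = 0.5878.
W = 2.628007 / 11 = 0.2389.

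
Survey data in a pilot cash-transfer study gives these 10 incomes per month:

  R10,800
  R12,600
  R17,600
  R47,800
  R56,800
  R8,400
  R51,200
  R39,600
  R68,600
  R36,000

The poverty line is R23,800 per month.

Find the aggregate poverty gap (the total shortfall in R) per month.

Below z: R8,400, R10,800, R12,600, R17,600 (q = 4 of N = 10).
Individual gaps: 23800−8400 = 15400; 23800−10800 = 13000; 23800−12600 = 11200; 23800−17600 = 6200.
Aggregate gap = R45,800.

R45,800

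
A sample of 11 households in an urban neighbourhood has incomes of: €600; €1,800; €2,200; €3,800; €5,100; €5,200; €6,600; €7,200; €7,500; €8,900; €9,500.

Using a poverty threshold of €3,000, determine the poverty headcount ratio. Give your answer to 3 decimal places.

0.273

3 of the 11 households have income below €3,000.
H = 3/11 = 0.273.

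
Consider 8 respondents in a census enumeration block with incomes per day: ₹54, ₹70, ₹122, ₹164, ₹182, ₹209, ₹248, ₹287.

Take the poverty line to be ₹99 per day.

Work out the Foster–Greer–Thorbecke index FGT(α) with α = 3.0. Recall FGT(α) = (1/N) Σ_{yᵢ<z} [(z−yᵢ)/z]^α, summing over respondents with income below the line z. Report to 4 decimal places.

0.0149

Poor units: ₹54, ₹70 (q = 2 of N = 8).
Gap ratios (z−y)/z: (99−54)/99 = 0.4545; (99−70)/99 = 0.2929.
Raised to α = 3.0: 0.09391; 0.02514.
Sum = 0.119050; FGT(3.0) = 0.119050 / 8 = 0.0149.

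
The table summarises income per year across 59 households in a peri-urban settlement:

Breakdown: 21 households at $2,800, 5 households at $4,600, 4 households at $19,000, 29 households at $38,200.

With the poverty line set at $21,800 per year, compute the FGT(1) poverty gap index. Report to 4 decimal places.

Poor units: 21×$2,800, 5×$4,600, 4×$19,000 (q = 30 of N = 59).
Gap ratios (z−y)/z: (21800−2800)/21800 = 0.8716 (×21); (21800−4600)/21800 = 0.7890 (×5); (21800−19000)/21800 = 0.1284 (×4).
Sum of shortfalls = 22.761468; P₁ averages over all N: 22.761468 / 59 = 0.3858.

0.3858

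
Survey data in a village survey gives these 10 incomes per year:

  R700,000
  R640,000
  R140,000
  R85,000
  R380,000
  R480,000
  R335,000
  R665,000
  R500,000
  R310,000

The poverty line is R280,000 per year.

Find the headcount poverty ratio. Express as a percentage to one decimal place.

2 of the 10 people have income below R280,000.
H = 2/10 = 20.0%.

20.0%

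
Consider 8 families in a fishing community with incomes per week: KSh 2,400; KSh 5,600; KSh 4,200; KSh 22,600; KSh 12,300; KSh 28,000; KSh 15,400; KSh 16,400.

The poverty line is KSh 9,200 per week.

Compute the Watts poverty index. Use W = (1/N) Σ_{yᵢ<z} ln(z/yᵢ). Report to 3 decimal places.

0.328

Below the line: KSh 2,400, KSh 4,200, KSh 5,600 (q = 3 of N = 8).
Log shortfalls: ln(9200/2400) = 1.3437; ln(9200/4200) = 0.7841; ln(9200/5600) = 0.4964.
W = 2.624291 / 8 = 0.328.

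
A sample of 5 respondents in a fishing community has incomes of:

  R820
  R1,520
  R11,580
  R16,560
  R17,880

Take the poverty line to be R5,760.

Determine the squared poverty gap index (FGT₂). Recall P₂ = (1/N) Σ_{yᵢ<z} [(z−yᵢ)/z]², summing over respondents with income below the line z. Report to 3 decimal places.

0.255

Below the line: R820, R1,520 (q = 2 of N = 5).
Normalized shortfalls: (5760−820)/5760 = 0.8576; (5760−1520)/5760 = 0.7361.
Squared: 0.7355; 0.5419.
Sum = 1.277404; P₂ = 1.277404 / 5 = 0.255.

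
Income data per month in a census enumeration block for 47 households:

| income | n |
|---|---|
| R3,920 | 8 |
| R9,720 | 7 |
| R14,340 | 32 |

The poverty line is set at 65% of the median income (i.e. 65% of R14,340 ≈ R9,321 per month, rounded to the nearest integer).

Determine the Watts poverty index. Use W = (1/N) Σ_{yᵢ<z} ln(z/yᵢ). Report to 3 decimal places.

Incomes under z: 8×R3,920 (q = 8 of N = 47).
Log gaps: ln(9321/3920) = 0.8662 (×8).
W = 6.929426 / 47 = 0.147.

0.147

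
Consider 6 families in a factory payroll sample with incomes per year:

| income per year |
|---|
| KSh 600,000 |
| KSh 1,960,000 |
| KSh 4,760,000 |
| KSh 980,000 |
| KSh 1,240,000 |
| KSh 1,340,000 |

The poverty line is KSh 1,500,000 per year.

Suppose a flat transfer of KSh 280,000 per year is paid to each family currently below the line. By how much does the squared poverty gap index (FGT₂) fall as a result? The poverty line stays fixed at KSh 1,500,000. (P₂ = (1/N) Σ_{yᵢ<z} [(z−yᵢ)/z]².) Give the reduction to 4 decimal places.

0.0542

Before: below the line — KSh 600,000, KSh 980,000, KSh 1,240,000, KSh 1,340,000; squared poverty gap index (FGT₂) = 0.086933.
After the KSh 280,000 transfer: below the line — KSh 880,000, KSh 1,260,000; squared poverty gap index (FGT₂) = 0.032741.
Reduction = 0.086933 − 0.032741 = 0.0542.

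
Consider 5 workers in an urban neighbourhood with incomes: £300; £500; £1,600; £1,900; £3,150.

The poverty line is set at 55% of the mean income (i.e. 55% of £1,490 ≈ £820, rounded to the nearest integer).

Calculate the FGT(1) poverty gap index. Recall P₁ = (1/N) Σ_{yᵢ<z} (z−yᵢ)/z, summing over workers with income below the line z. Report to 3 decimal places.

0.205

Incomes under z: £300, £500 (q = 2 of N = 5).
Gap ratios (z−y)/z: (820−300)/820 = 0.6341; (820−500)/820 = 0.3902.
Σ = 1.024390. Dividing by the full population N = 5 gives P₁ = 0.205.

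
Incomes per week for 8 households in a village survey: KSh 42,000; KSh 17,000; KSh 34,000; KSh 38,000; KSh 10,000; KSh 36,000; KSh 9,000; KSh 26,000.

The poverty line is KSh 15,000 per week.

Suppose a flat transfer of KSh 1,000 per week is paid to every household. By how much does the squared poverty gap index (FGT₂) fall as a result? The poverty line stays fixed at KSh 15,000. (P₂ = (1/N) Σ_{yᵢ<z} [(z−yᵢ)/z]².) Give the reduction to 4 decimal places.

Before: below the line — KSh 9,000, KSh 10,000; squared poverty gap index (FGT₂) = 0.033889.
After the KSh 1,000 transfer: below the line — KSh 10,000, KSh 11,000; squared poverty gap index (FGT₂) = 0.022778.
Reduction = 0.033889 − 0.022778 = 0.0111.

0.0111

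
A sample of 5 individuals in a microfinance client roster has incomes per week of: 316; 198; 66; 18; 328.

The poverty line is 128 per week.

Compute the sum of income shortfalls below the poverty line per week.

172

Poor units: 18, 66 (q = 2 of N = 5).
Individual gaps: 128−18 = 110; 128−66 = 62.
Aggregate gap = 172.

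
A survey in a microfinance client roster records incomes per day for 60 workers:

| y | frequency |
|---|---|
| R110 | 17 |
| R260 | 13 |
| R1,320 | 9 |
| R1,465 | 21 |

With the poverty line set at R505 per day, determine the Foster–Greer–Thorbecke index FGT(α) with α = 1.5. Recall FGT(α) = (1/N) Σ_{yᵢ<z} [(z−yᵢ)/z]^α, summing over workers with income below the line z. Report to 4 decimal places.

Incomes under z: 17×R110, 13×R260 (q = 30 of N = 60).
Gap ratios (z−y)/z: (505−110)/505 = 0.7822 (×17); (505−260)/505 = 0.4851 (×13).
Raised to α = 1.5: 0.69176 (×17); 0.33792 (×13).
Sum = 16.152946; FGT(1.5) = 16.152946 / 60 = 0.2692.

0.2692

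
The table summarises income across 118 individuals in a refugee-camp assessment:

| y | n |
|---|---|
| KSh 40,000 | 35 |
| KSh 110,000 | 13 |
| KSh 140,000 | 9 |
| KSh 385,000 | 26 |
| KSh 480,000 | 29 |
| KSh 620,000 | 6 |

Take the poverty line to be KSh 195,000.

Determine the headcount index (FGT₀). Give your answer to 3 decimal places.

0.483

57 of the 118 individuals have income below KSh 195,000.
H = 57/118 = 0.483.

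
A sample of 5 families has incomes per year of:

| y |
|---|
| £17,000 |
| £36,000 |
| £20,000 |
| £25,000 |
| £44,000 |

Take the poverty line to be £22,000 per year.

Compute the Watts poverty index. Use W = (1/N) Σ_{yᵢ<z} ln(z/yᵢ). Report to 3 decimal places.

Below z: £17,000, £20,000 (q = 2 of N = 5).
Log shortfalls: ln(22000/17000) = 0.2578; ln(22000/20000) = 0.0953.
W = 0.353139 / 5 = 0.071.

0.071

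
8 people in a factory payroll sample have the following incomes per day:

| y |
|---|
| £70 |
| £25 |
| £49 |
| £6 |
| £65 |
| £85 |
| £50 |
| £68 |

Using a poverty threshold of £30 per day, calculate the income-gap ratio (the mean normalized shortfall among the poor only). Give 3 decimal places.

0.483

Below z: £6, £25 (q = 2 of N = 8).
Relative gaps: 0.8000, 0.1667; sum = 0.966667.
I averages over the q = 2 poor units only: 0.966667 / 2 = 0.483.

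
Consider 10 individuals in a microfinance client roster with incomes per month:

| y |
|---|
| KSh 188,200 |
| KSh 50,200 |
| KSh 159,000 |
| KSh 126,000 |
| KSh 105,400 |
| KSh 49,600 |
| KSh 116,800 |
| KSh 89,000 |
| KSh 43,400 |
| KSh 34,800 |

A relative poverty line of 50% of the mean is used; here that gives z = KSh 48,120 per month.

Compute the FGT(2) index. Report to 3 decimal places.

Below the line: KSh 34,800, KSh 43,400 (q = 2 of N = 10).
Gap ratios (z−y)/z: (48120−34800)/48120 = 0.2768; (48120−43400)/48120 = 0.0981.
Squared: 0.0766; 0.0096.
Sum = 0.086244; P₂ = 0.086244 / 10 = 0.009.

0.009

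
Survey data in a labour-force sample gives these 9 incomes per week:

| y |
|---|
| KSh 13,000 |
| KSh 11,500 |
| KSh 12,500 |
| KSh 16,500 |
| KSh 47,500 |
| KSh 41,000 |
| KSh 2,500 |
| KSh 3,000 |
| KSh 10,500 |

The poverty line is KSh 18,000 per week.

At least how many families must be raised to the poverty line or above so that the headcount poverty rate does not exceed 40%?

7 of the 9 families are poor, so H = 7/9 = 0.778.
A headcount ratio of at most 40% allows at most ⌊0.40 × 9⌋ = 3 poor families.
So at least 7 − 3 = 4 must be lifted.

4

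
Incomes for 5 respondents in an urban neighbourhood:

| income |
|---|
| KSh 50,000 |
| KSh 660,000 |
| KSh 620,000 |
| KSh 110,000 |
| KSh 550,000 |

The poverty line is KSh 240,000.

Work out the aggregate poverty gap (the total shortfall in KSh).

Below the line: KSh 50,000, KSh 110,000 (q = 2 of N = 5).
Individual gaps: 240000−50000 = 190000; 240000−110000 = 130000.
Aggregate gap = KSh 320,000.

KSh 320,000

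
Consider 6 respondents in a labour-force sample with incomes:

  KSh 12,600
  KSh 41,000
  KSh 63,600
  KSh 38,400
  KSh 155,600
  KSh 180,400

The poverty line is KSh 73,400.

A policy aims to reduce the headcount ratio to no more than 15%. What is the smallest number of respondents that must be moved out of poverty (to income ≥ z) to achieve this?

4

4 of the 6 respondents are poor, so H = 4/6 = 0.667.
A headcount ratio of at most 15% allows at most ⌊0.15 × 6⌋ = 0 poor respondents.
So at least 4 − 0 = 4 must be lifted.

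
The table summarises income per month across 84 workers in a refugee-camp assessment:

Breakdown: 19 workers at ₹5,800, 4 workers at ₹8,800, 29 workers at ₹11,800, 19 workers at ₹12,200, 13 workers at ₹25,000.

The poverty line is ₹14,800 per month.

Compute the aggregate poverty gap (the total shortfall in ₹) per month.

Poor units: 19×₹5,800, 4×₹8,800, 29×₹11,800, 19×₹12,200 (q = 71 of N = 84).
Individual gaps: 19×(14800−5800) = 171000; 4×(14800−8800) = 24000; 29×(14800−11800) = 87000; 19×(14800−12200) = 49400.
Aggregate gap = ₹331,400.

₹331,400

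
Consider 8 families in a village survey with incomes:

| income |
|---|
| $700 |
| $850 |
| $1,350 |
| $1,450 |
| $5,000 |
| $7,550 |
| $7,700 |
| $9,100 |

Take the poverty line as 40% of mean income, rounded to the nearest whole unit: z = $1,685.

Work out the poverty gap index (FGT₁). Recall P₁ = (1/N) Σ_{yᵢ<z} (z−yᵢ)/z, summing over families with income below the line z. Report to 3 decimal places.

0.177

Poor units: $700, $850, $1,350, $1,450 (q = 4 of N = 8).
Shortfall ratios: (1685−700)/1685 = 0.5846; (1685−850)/1685 = 0.4955; (1685−1350)/1685 = 0.1988; (1685−1450)/1685 = 0.1395.
Sum of shortfalls = 1.418398; P₁ averages over all N: 1.418398 / 8 = 0.177.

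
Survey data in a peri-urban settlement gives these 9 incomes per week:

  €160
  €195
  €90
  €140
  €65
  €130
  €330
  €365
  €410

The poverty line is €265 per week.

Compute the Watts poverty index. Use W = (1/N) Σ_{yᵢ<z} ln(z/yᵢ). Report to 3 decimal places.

Below z: €65, €90, €130, €140, €160, €195 (q = 6 of N = 9).
Log shortfalls: ln(265/65) = 1.4053; ln(265/90) = 1.0799; ln(265/130) = 0.7122; ln(265/140) = 0.6381; ln(265/160) = 0.5046; ln(265/195) = 0.3067.
W = 4.646832 / 9 = 0.516.

0.516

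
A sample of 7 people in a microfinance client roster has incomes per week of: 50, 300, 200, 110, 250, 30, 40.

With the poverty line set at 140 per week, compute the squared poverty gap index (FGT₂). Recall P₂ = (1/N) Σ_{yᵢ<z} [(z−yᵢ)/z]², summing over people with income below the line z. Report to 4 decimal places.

0.2267

Below the line: 30, 40, 50, 110 (q = 4 of N = 7).
Shortfall ratios: (140−30)/140 = 0.7857; (140−40)/140 = 0.7143; (140−50)/140 = 0.6429; (140−110)/140 = 0.2143.
Squared: 0.6173; 0.5102; 0.4133; 0.0459.
Sum = 1.586735; P₂ = 1.586735 / 7 = 0.2267.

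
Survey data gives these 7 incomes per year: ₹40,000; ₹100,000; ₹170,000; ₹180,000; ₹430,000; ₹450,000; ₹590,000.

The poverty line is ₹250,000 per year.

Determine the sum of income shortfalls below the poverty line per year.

Incomes under z: ₹40,000, ₹100,000, ₹170,000, ₹180,000 (q = 4 of N = 7).
Individual gaps: 250000−40000 = 210000; 250000−100000 = 150000; 250000−170000 = 80000; 250000−180000 = 70000.
Aggregate gap = ₹510,000.

₹510,000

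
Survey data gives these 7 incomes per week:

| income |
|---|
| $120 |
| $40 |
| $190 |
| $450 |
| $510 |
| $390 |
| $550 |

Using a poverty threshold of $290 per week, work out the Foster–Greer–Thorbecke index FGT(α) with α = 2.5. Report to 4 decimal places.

0.1461

Incomes under z: $40, $120, $190 (q = 3 of N = 7).
Relative gaps: (290−40)/290 = 0.8621; (290−120)/290 = 0.5862; (290−190)/290 = 0.3448.
Raised to α = 2.5: 0.69001; 0.26310; 0.06982.
Sum = 1.022937; FGT(2.5) = 1.022937 / 7 = 0.1461.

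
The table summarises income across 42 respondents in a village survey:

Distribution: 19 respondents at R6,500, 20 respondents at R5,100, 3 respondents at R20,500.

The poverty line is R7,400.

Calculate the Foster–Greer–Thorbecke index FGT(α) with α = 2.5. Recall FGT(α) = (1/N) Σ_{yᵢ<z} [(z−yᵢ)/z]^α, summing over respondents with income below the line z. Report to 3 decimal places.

Poor units: 20×R5,100, 19×R6,500 (q = 39 of N = 42).
Shortfall ratios: (7400−5100)/7400 = 0.3108 (×20); (7400−6500)/7400 = 0.1216 (×19).
Raised to α = 2.5: 0.05386 (×20); 0.00516 (×19).
Sum = 1.175148; FGT(2.5) = 1.175148 / 42 = 0.028.

0.028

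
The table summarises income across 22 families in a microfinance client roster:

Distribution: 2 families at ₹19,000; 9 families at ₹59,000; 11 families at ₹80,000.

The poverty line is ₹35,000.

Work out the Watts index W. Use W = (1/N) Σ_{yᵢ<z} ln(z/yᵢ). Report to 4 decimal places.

Below the line: 2×₹19,000 (q = 2 of N = 22).
ln(z/y) terms: ln(35000/19000) = 0.6109 (×2).
W = 1.221818 / 22 = 0.0555.

0.0555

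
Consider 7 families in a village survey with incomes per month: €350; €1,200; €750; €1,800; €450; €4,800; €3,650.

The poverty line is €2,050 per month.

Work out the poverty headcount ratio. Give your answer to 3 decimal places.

0.714

5 of the 7 families have income below €2,050.
H = 5/7 = 0.714.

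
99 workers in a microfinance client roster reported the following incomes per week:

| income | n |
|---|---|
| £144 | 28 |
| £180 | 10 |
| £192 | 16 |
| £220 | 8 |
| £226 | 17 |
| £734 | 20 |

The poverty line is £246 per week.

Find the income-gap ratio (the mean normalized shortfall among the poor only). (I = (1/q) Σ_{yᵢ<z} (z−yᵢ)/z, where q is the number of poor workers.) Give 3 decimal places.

0.254

Incomes under z: 28×£144, 10×£180, 16×£192, 8×£220, 17×£226 (q = 79 of N = 99).
Relative gaps: 0.4146 (×28), 0.2683 (×10), 0.2195 (×16), 0.1057 (×8), 0.0813 (×17); sum = 20.032520.
The income-gap ratio divides by q (the poor only): 20.032520 / 79 = 0.254.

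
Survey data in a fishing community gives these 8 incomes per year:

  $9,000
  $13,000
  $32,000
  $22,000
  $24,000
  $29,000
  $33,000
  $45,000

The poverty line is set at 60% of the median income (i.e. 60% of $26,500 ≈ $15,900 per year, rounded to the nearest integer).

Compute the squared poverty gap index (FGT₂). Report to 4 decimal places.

Below the line: $9,000, $13,000 (q = 2 of N = 8).
Gap ratios (z−y)/z: (15900−9000)/15900 = 0.4340; (15900−13000)/15900 = 0.1824.
Squared: 0.1883; 0.0333.
Sum = 0.221589; P₂ = 0.221589 / 8 = 0.0277.

0.0277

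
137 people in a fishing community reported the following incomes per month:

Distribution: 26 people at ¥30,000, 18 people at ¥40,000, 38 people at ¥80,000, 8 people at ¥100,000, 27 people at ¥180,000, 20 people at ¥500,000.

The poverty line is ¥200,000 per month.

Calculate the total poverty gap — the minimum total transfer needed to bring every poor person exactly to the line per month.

¥13,200,000

Incomes under z: 26×¥30,000, 18×¥40,000, 38×¥80,000, 8×¥100,000, 27×¥180,000 (q = 117 of N = 137).
Individual gaps: 26×(200000−30000) = 4420000; 18×(200000−40000) = 2880000; 38×(200000−80000) = 4560000; 8×(200000−100000) = 800000; 27×(200000−180000) = 540000.
Aggregate gap = ¥13,200,000.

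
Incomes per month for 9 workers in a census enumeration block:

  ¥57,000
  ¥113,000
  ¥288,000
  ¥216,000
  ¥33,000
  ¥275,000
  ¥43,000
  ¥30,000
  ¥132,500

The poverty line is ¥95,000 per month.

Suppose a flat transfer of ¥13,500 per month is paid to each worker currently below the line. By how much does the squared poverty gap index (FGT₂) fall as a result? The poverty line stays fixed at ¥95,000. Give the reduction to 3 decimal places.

0.063

Before: below the line — ¥30,000, ¥33,000, ¥43,000, ¥57,000; squared poverty gap index (FGT₂) = 0.15041.
After the ¥13,500 transfer: below the line — ¥43,500, ¥46,500, ¥56,500, ¥70,500; squared poverty gap index (FGT₂) = 0.08725.
Reduction = 0.15041 − 0.08725 = 0.063.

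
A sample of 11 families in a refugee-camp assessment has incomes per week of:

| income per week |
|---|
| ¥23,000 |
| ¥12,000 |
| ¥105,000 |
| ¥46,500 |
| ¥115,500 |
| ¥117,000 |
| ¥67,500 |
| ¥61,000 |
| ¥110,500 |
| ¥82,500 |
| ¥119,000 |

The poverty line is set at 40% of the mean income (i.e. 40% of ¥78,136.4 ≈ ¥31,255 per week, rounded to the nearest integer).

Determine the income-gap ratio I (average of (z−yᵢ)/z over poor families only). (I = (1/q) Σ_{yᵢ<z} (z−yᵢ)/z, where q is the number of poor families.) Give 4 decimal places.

0.4401

Below z: ¥12,000, ¥23,000 (q = 2 of N = 11).
Relative gaps: 0.6161, 0.2641; sum = 0.880179.
The income-gap ratio divides by q (the poor only): 0.880179 / 2 = 0.4401.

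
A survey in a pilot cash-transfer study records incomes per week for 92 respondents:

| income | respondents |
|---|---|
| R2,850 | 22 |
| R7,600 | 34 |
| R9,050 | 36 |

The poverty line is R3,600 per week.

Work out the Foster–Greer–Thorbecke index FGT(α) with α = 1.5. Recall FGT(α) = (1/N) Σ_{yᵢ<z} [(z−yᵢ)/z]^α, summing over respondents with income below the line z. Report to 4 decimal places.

Poor units: 22×R2,850 (q = 22 of N = 92).
Shortfall ratios: (3600−2850)/3600 = 0.2083 (×22).
Raised to α = 1.5: 0.09509 (×22).
Sum = 2.091996; FGT(1.5) = 2.091996 / 92 = 0.0227.

0.0227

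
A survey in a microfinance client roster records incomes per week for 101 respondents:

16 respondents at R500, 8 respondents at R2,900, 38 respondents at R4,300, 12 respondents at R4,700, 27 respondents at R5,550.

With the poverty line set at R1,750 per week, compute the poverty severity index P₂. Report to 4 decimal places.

0.0808

Poor units: 16×R500 (q = 16 of N = 101).
Normalized shortfalls: (1750−500)/1750 = 0.7143 (×16).
Squared: 0.5102 (×16).
Sum = 8.163265; P₂ = 8.163265 / 101 = 0.0808.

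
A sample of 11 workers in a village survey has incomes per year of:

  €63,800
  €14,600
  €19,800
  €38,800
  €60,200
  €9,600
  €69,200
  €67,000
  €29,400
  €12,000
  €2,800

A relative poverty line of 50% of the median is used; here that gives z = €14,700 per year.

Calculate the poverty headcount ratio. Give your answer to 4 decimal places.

4 of the 11 workers have income below €14,700.
H = 4/11 = 0.3636.

0.3636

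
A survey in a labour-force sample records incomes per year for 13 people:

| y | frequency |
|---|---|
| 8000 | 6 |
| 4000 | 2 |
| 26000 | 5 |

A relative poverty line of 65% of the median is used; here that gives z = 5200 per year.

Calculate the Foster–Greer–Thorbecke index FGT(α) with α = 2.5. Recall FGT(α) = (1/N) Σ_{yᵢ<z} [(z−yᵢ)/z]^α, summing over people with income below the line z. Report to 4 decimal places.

0.0039

Below the line: 2×4000 (q = 2 of N = 13).
Relative gaps: (5200−4000)/5200 = 0.2308 (×2).
Raised to α = 2.5: 0.02558 (×2).
Sum = 0.051165; FGT(2.5) = 0.051165 / 13 = 0.0039.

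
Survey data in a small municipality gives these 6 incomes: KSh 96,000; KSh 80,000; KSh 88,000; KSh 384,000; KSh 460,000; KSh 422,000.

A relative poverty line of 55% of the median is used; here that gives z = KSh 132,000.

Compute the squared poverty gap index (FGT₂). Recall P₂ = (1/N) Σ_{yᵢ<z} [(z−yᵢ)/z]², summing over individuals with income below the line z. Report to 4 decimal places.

Incomes under z: KSh 80,000, KSh 88,000, KSh 96,000 (q = 3 of N = 6).
Gap ratios (z−y)/z: (132000−80000)/132000 = 0.3939; (132000−88000)/132000 = 0.3333; (132000−96000)/132000 = 0.2727.
Squared: 0.1552; 0.1111; 0.0744.
Sum = 0.340680; P₂ = 0.340680 / 6 = 0.0568.

0.0568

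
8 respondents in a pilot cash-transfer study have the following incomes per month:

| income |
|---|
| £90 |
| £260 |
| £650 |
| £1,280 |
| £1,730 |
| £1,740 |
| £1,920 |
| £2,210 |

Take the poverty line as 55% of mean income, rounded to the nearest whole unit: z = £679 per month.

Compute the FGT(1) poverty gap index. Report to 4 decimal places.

Poor units: £90, £260, £650 (q = 3 of N = 8).
Relative gaps: (679−90)/679 = 0.8675; (679−260)/679 = 0.6171; (679−650)/679 = 0.0427.
Sum of shortfalls = 1.527246; P₁ averages over all N: 1.527246 / 8 = 0.1909.

0.1909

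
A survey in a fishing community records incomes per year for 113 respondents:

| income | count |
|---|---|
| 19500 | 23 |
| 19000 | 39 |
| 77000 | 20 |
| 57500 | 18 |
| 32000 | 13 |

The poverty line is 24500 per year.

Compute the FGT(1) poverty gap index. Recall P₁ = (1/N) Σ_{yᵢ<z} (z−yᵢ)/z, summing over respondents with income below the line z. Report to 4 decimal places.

0.1190

Below the line: 39×19000, 23×19500 (q = 62 of N = 113).
Shortfall ratios: (24500−19000)/24500 = 0.2245 (×39); (24500−19500)/24500 = 0.2041 (×23).
Σ = 13.448980. Dividing by the full population N = 113 gives P₁ = 0.1190.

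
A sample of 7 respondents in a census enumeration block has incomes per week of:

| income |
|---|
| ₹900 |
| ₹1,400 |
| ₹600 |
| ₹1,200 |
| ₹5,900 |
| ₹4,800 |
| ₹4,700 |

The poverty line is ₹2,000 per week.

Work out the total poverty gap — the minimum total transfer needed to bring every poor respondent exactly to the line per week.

Poor units: ₹600, ₹900, ₹1,200, ₹1,400 (q = 4 of N = 7).
Individual gaps: 2000−600 = 1400; 2000−900 = 1100; 2000−1200 = 800; 2000−1400 = 600.
Aggregate gap = ₹3,900.

₹3,900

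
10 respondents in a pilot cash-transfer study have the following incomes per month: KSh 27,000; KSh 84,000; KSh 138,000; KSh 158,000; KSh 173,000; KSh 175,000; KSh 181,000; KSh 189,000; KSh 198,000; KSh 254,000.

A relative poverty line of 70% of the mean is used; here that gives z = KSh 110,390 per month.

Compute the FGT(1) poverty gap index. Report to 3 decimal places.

0.099

Below z: KSh 27,000, KSh 84,000 (q = 2 of N = 10).
Normalized shortfalls: (110390−27000)/110390 = 0.7554; (110390−84000)/110390 = 0.2391.
Σ = 0.994474. Dividing by the full population N = 10 gives P₁ = 0.099.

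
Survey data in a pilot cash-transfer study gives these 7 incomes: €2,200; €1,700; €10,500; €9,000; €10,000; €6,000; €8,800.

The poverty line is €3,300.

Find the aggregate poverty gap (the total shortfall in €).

€2,700

Below z: €1,700, €2,200 (q = 2 of N = 7).
Individual gaps: 3300−1700 = 1600; 3300−2200 = 1100.
Aggregate gap = €2,700.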